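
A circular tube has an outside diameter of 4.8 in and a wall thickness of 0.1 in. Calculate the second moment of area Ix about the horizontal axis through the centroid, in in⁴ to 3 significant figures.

Ix ≈ 4.08 in⁴

Split into non-overlapping primitives; take the origin at the lower-left of the bounding box.
Outer circle: ⌀4.8, A = 18.096 in², y = 2.4 in, Ī = 26.058 in⁴.
Bore (subtracted): ⌀4.6, A = 16.619 in², y = 2.4 in, Ī = 21.979 in⁴.
By symmetry the centroid is at mid-height, ȳ = 2.4 in.
All pieces are centred on the horizontal axis through the centroid, so I = ΣĪ (holes subtracted) = 4.079 in⁴.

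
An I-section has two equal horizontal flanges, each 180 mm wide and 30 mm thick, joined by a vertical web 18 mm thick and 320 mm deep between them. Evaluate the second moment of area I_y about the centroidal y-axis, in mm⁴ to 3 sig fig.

Break the section into simple shapes (no overlaps), measuring from the bottom-left corner of the bounding box.
Bottom flange: 180 × 30, A = 5 400 mm², x = 90 mm, Ī = 14 580 000 mm⁴.
Web: 18 × 320, A = 5 760 mm², x = 90 mm, Ī = 155 520 mm⁴.
Top flange: 180 × 30, A = 5 400 mm², x = 90 mm, Ī = 14 580 000 mm⁴.
By symmetry the centroid is at mid-width, x̄ = 90 mm.
All pieces are centred on the centroidal y-axis, so I = ΣĪ = 29 315 520 mm⁴.

I_y ≈ 2.93 × 10⁷ mm⁴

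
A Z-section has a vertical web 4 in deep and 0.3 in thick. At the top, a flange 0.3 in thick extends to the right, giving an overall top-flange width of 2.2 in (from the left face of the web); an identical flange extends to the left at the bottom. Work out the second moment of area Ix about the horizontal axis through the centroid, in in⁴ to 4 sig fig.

Split into non-overlapping primitives; take the origin at the lower-left of the bounding box.
Web: 0.3 × 4, A = 1.2 in², y = 2 in, Ī = 1.6 in⁴.
Top flange (beyond web): 1.9 × 0.3, A = 0.57 in², y = 3.85 in, Ī = 0.004275 in⁴.
Bottom flange (beyond web): 1.9 × 0.3, A = 0.57 in², y = 0.15 in, Ī = 0.004275 in⁴.
Centroid: ȳ = ΣA·y / ΣA = 2 in.
Transfer each piece to the horizontal axis through the centroid using Ī + A·d² with d = y − 2:
  web: d = 0 in → contributes +1.6 in⁴
  top flange (beyond web): d = 1.85 in → contributes +1.9551 in⁴
  bottom flange (beyond web): d = -1.85 in → contributes +1.9551 in⁴
Total I = 5.5102 in⁴.

Ix ≈ 5.510 in⁴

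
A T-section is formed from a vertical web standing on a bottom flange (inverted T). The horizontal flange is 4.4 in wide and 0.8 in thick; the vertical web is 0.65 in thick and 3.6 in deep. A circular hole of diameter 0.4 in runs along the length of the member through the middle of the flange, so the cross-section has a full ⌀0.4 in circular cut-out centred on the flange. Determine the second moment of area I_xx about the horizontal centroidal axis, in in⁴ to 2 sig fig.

Split into non-overlapping primitives; take the origin at the lower-left of the bounding box.
Flange: 4.4 × 0.8, A = 3.52 in², y = 0.4 in, Ī = 0.1877 in⁴.
Web: 0.65 × 3.6, A = 2.34 in², y = 2.6 in, Ī = 2.527 in⁴.
Hole (subtracted): ⌀0.4, A = 0.1257 in², y = 0.4 in, Ī = 0.001257 in⁴.
Centroid: ȳ = ΣA·y / ΣA = 1.298 in.
Transfer each piece to the horizontal centroidal axis using Ī + A·d² with d = y − 1.298:
  flange: d = -0.8977 in → contributes +3.025 in⁴
  web: d = 1.302 in → contributes +6.496 in⁴
  hole: d = -0.8977 in → contributes −0.1025 in⁴
Total I = 9.418 in⁴.

I_xx ≈ 9.4 in⁴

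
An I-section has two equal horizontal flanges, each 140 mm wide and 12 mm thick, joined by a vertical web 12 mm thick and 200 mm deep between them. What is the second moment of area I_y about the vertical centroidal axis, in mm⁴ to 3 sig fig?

Treat the section as a set of non-overlapping primitives; coordinates are from the bounding-box lower-left.
Bottom flange: 140 × 12, A = 1 680 mm², x = 70 mm, Ī = 2 744 000 mm⁴.
Web: 12 × 200, A = 2 400 mm², x = 70 mm, Ī = 28 800 mm⁴.
Top flange: 140 × 12, A = 1 680 mm², x = 70 mm, Ī = 2 744 000 mm⁴.
By symmetry the centroid is at mid-width, x̄ = 70 mm.
All pieces are centred on the vertical centroidal axis, so I = ΣĪ = 5 516 800 mm⁴.

I_y ≈ 5.52 × 10⁶ mm⁴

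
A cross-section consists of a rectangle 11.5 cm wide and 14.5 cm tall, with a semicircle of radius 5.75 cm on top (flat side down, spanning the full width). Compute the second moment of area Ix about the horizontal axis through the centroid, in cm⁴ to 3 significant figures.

Decompose the section into non-overlapping parts with the origin at the bottom-left of its bounding rectangle.
Rectangular body: 11.5 × 14.5, A = 166.75 cm², y = 7.25 cm, Ī = 2921.6 cm⁴.
Semicircular cap: semicircle r = 5.75, A = 51.934 cm², y = 16.94 cm, Ī = 119.98 cm⁴.
Centroid: ȳ = ΣA·y / ΣA = 9.5513 cm.
Transfer each piece to the horizontal axis through the centroid using Ī + A·d² with d = y − 9.5513:
  rectangular body: d = -2.3013 cm → contributes +3804.7 cm⁴
  semicircular cap: d = 7.389 cm → contributes +2955.5 cm⁴
Total I = 6760.2 cm⁴.

Ix ≈ 6760 cm⁴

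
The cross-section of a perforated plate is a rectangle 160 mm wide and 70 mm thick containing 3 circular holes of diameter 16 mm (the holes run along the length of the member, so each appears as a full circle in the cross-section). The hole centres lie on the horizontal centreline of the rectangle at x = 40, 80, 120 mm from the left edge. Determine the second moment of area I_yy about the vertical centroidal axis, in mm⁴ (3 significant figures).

Treat the section as a set of non-overlapping primitives; coordinates are from the bounding-box lower-left.
Plate: 160 × 70, A = 11 200 mm², x = 80 mm, Ī = 23 893 333 mm⁴.
Hole 1 (subtracted): ⌀16, A = 201.06 mm², x = 40 mm, Ī = 3 217 mm⁴.
Hole 2 (subtracted): ⌀16, A = 201.06 mm², x = 80 mm, Ī = 3 217 mm⁴.
Hole 3 (subtracted): ⌀16, A = 201.06 mm², x = 120 mm, Ī = 3 217 mm⁴.
By symmetry the centroid is at mid-width, x̄ = 80 mm.
Transfer each piece to the vertical centroidal axis using Ī + A·d² with d = x − 80:
  plate: d = 0 mm → contributes +23 893 333 mm⁴
  hole 1: d = -40 mm → contributes −324 916 mm⁴
  hole 2: d = 0 mm → contributes −3 217 mm⁴
  hole 3: d = 40 mm → contributes −324 916 mm⁴
Total I = 23 240 284 mm⁴.

I_yy ≈ 2.32 × 10⁷ mm⁴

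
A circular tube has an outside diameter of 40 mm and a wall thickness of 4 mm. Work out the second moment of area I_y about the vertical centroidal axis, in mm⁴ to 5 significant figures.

I_y ≈ 7.4192 × 10⁴ mm⁴

Break the section into simple shapes (no overlaps), measuring from the bottom-left corner of the bounding box.
Outer circle: ⌀40, A = 1256.637 mm², x = 20 mm, Ī = 125663.7 mm⁴.
Bore (subtracted): ⌀32, A = 804.2477 mm², x = 20 mm, Ī = 51471.85 mm⁴.
By symmetry the centroid is at mid-width, x̄ = 20 mm.
All pieces are centred on the vertical centroidal axis, so I = ΣĪ (holes subtracted) = 74191.85 mm⁴.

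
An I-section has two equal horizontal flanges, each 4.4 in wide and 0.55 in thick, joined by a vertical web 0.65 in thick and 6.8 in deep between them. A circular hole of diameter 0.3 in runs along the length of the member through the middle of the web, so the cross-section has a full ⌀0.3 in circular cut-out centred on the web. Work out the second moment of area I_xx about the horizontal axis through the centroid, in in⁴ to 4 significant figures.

Split into non-overlapping primitives; take the origin at the lower-left of the bounding box.
Bottom flange: 4.4 × 0.55, A = 2.42 in², y = 0.275 in, Ī = 0.0610042 in⁴.
Web: 0.65 × 6.8, A = 4.42 in², y = 3.95 in, Ī = 17.0317 in⁴.
Top flange: 4.4 × 0.55, A = 2.42 in², y = 7.625 in, Ī = 0.0610042 in⁴.
Hole (subtracted): ⌀0.3, A = 0.0706858 in², y = 3.95 in, Ī = 0.000397608 in⁴.
By symmetry the centroid is at mid-height, ȳ = 3.95 in.
Transfer each piece to the horizontal axis through the centroid using Ī + A·d² with d = y − 3.95:
  bottom flange: d = -3.675 in → contributes +32.7446 in⁴
  web: d = 0 in → contributes +17.0317 in⁴
  top flange: d = 3.675 in → contributes +32.7446 in⁴
  hole: d = 0 in → contributes −0.000397608 in⁴
Total I = 82.5206 in⁴.

I_xx ≈ 82.52 in⁴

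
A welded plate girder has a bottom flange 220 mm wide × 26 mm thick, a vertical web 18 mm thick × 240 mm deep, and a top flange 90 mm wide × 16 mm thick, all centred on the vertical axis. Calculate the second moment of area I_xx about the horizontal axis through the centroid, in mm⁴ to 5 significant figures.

I_xx ≈ 1.1692 × 10⁸ mm⁴

Break the section into simple shapes (no overlaps), measuring from the bottom-left corner of the bounding box.
Bottom plate: 220 × 26, A = 5 720 mm², y = 13 mm, Ī = 322226.7 mm⁴.
Web plate: 18 × 240, A = 4 320 mm², y = 146 mm, Ī = 20 736 000 mm⁴.
Top plate: 90 × 16, A = 1 440 mm², y = 274 mm, Ī = 30 720 mm⁴.
Centroid: ȳ = ΣA·y / ΣA = 95.78746 mm.
Transfer each piece to the horizontal axis through the centroid using Ī + A·d² with d = y − 95.78746:
  bottom plate: d = -82.78746 mm → contributes +39 525 751 mm⁴
  web plate: d = 50.21254 mm → contributes +31 628 014 mm⁴
  top plate: d = 178.2125 mm → contributes +45 764 703 mm⁴
Total I = 116 918 468 mm⁴.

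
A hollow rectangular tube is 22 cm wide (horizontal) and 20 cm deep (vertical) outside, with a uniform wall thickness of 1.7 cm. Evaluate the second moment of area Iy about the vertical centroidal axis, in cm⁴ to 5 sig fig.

Iy ≈ 8845.1 cm⁴

Treat the section as a set of non-overlapping primitives; coordinates are from the bounding-box lower-left.
Outer rectangle: 22 × 20, A = 440 cm², x = 11 cm, Ī = 17746.67 cm⁴.
Inner void (subtracted): 18.6 × 16.6, A = 308.76 cm², x = 11 cm, Ī = 8901.551 cm⁴.
By symmetry the centroid is at mid-width, x̄ = 11 cm.
All pieces are centred on the vertical centroidal axis, so I = ΣĪ (holes subtracted) = 8845.116 cm⁴.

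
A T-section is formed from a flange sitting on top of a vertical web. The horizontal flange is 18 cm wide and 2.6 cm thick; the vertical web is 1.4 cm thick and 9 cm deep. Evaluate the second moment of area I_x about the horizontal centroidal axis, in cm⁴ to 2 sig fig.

I_x ≈ 450 cm⁴

Split into non-overlapping primitives; take the origin at the lower-left of the bounding box.
Flange: 18 × 2.6, A = 46.8 cm², y = 10.3 cm, Ī = 26.36 cm⁴.
Web: 1.4 × 9, A = 12.6 cm², y = 4.5 cm, Ī = 85.05 cm⁴.
Centroid: ȳ = ΣA·y / ΣA = 9.07 cm.
Transfer each piece to the horizontal centroidal axis using Ī + A·d² with d = y − 9.07:
  flange: d = 1.23 cm → contributes +97.2 cm⁴
  web: d = -4.57 cm → contributes +348.2 cm⁴
Total I = 445.4 cm⁴.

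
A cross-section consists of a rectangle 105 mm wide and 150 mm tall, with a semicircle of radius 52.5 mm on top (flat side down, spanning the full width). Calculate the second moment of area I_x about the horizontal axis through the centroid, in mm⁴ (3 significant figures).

Decompose the section into non-overlapping parts with the origin at the bottom-left of its bounding rectangle.
Rectangular body: 105 × 150, A = 15 750 mm², y = 75 mm, Ī = 29 531 250 mm⁴.
Semicircular cap: semicircle r = 52.5, A = 4329.5 mm², y = 172.28 mm, Ī = 833 814 mm⁴.
Centroid: ȳ = ΣA·y / ΣA = 95.976 mm.
Transfer each piece to the horizontal axis through the centroid using Ī + A·d² with d = y − 95.976:
  rectangular body: d = -20.976 mm → contributes +36 460 937 mm⁴
  semicircular cap: d = 76.306 mm → contributes +26 042 820 mm⁴
Total I = 62 503 758 mm⁴.

I_x ≈ 6.25 × 10⁷ mm⁴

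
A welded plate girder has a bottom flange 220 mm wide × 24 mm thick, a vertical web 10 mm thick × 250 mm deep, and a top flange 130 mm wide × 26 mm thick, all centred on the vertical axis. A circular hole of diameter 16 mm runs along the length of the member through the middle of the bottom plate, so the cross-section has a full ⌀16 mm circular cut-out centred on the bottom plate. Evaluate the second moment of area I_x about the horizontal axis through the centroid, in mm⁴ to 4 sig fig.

Break the section into simple shapes (no overlaps), measuring from the bottom-left corner of the bounding box.
Bottom plate: 220 × 24, A = 5 280 mm², y = 12 mm, Ī = 253 440 mm⁴.
Web plate: 10 × 250, A = 2 500 mm², y = 149 mm, Ī = 13 020 833 mm⁴.
Top plate: 130 × 26, A = 3 380 mm², y = 287 mm, Ī = 190 407 mm⁴.
Hole (subtracted): ⌀16, A = 201.062 mm², y = 12 mm, Ī = 3216.99 mm⁴.
Centroid: ȳ = ΣA·y / ΣA = 128.07 mm.
Transfer each piece to the horizontal axis through the centroid using Ī + A·d² with d = y − 128.07:
  bottom plate: d = -116.07 mm → contributes +71 386 452 mm⁴
  web plate: d = 20.9304 mm → contributes +14 116 033 mm⁴
  top plate: d = 158.93 mm → contributes +85 565 351 mm⁴
  hole: d = -116.07 mm → contributes −2 711 956 mm⁴
Total I = 168 355 881 mm⁴.

I_x ≈ 1.684 × 10⁸ mm⁴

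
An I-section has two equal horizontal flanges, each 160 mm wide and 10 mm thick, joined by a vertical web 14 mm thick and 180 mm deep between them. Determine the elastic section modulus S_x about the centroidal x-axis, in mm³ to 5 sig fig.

Split into non-overlapping primitives; take the origin at the lower-left of the bounding box.
Bottom flange: 160 × 10, A = 1 600 mm², y = 5 mm, Ī = 13333.33 mm⁴.
Web: 14 × 180, A = 2 520 mm², y = 100 mm, Ī = 6 804 000 mm⁴.
Top flange: 160 × 10, A = 1 600 mm², y = 195 mm, Ī = 13333.33 mm⁴.
By symmetry the centroid is at mid-height, ȳ = 100 mm.
Transfer each piece to the centroidal x-axis using Ī + A·d² with d = y − 100:
  bottom flange: d = -95 mm → contributes +14 453 333 mm⁴
  web: d = 0 mm → contributes +6 804 000 mm⁴
  top flange: d = 95 mm → contributes +14 453 333 mm⁴
Total I = 35 710 667 mm⁴.
Extreme fibre distance c = 100 mm; S = I/c = 357106.7 mm³.

S_x ≈ 3.5711 × 10⁵ mm³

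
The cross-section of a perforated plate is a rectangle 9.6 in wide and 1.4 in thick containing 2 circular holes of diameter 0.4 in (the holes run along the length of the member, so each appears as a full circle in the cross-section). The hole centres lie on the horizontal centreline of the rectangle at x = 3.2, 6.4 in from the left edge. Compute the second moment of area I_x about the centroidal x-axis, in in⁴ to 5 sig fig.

Treat the section as a set of non-overlapping primitives; coordinates are from the bounding-box lower-left.
Plate: 9.6 × 1.4, A = 13.44 in², y = 0.7 in, Ī = 2.1952 in⁴.
Hole 1 (subtracted): ⌀0.4, A = 0.1256637 in², y = 0.7 in, Ī = 0.001256637 in⁴.
Hole 2 (subtracted): ⌀0.4, A = 0.1256637 in², y = 0.7 in, Ī = 0.001256637 in⁴.
By symmetry the centroid is at mid-height, ȳ = 0.7 in.
All pieces are centred on the centroidal x-axis, so I = ΣĪ (holes subtracted) = 2.192687 in⁴.

I_x ≈ 2.1927 in⁴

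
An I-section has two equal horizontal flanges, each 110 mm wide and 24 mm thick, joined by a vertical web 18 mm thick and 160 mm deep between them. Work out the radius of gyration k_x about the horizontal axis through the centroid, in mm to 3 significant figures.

Treat the section as a set of non-overlapping primitives; coordinates are from the bounding-box lower-left.
Bottom flange: 110 × 24, A = 2 640 mm², y = 12 mm, Ī = 126 720 mm⁴.
Web: 18 × 160, A = 2 880 mm², y = 104 mm, Ī = 6 144 000 mm⁴.
Top flange: 110 × 24, A = 2 640 mm², y = 196 mm, Ī = 126 720 mm⁴.
By symmetry the centroid is at mid-height, ȳ = 104 mm.
Transfer each piece to the horizontal axis through the centroid using Ī + A·d² with d = y − 104:
  bottom flange: d = -92 mm → contributes +22 471 680 mm⁴
  web: d = 0 mm → contributes +6 144 000 mm⁴
  top flange: d = 92 mm → contributes +22 471 680 mm⁴
Total I = 51 087 360 mm⁴.
Radius of gyration: k = √(I/A) = √(51 087 360 / 8 160) = 79.125 mm.

k_x ≈ 79.1 mm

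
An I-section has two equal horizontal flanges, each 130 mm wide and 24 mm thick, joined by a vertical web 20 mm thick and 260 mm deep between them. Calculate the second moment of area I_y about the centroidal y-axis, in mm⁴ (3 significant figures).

Split into non-overlapping primitives; take the origin at the lower-left of the bounding box.
Bottom flange: 130 × 24, A = 3 120 mm², x = 65 mm, Ī = 4 394 000 mm⁴.
Web: 20 × 260, A = 5 200 mm², x = 65 mm, Ī = 173 333 mm⁴.
Top flange: 130 × 24, A = 3 120 mm², x = 65 mm, Ī = 4 394 000 mm⁴.
By symmetry the centroid is at mid-width, x̄ = 65 mm.
All pieces are centred on the centroidal y-axis, so I = ΣĪ = 8 961 333 mm⁴.

I_y ≈ 8.96 × 10⁶ mm⁴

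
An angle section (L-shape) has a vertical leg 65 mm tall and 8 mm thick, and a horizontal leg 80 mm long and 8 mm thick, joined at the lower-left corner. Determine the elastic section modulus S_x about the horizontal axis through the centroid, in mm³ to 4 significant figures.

Split into non-overlapping primitives; take the origin at the lower-left of the bounding box.
Vertical leg: 8 × 65, A = 520 mm², y = 32.5 mm, Ī = 183 083 mm⁴.
Horizontal leg (remainder): 72 × 8, A = 576 mm², y = 4 mm, Ī = 3 072 mm⁴.
Centroid: ȳ = ΣA·y / ΣA = 17.5219 mm.
Transfer each piece to the horizontal axis through the centroid using Ī + A·d² with d = y − 17.5219:
  vertical leg: d = 14.9781 mm → contributes +299 742 mm⁴
  horizontal leg (remainder): d = -13.5219 mm → contributes +108 389 mm⁴
Total I = 408 131 mm⁴.
Extreme fibre distance c = 47.4781 mm; S = I/c = 8596.19 mm³.

S_x ≈ 8596 mm³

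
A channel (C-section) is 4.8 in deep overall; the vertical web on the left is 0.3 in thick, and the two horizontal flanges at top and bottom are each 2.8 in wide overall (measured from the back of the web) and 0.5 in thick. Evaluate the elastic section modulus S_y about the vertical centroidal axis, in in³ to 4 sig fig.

S_y ≈ 1.762 in³

Decompose the section into non-overlapping parts with the origin at the bottom-left of its bounding rectangle.
Web: 0.3 × 4.8, A = 1.44 in², x = 0.15 in, Ī = 0.0108 in⁴.
Top flange (beyond web): 2.5 × 0.5, A = 1.25 in², x = 1.55 in, Ī = 0.651042 in⁴.
Bottom flange (beyond web): 2.5 × 0.5, A = 1.25 in², x = 1.55 in, Ī = 0.651042 in⁴.
Centroid: x̄ = ΣA·x / ΣA = 1.03832 in.
Transfer each piece to the vertical centroidal axis using Ī + A·d² with d = x − 1.03832:
  web: d = -0.888325 in → contributes +1.14713 in⁴
  top flange (beyond web): d = 0.511675 in → contributes +0.978306 in⁴
  bottom flange (beyond web): d = 0.511675 in → contributes +0.978306 in⁴
Total I = 3.10375 in⁴.
Extreme fibre distance c = 1.76168 in; S = I/c = 1.76182 in³.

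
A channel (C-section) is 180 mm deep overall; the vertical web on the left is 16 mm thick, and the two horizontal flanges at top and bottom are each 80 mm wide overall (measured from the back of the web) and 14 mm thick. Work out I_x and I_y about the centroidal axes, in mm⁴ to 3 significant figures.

I_x ≈ 2.02 × 10⁷ mm⁴, I_y ≈ 2.44 × 10⁶ mm⁴

Decompose the section into non-overlapping parts with the origin at the bottom-left of its bounding rectangle.
Web: 16 × 180, A = 2 880 mm², y = 90 mm, Ī = 7 776 000 mm⁴.
Top flange (beyond web): 64 × 14, A = 896 mm², y = 173 mm, Ī = 14 635 mm⁴.
Bottom flange (beyond web): 64 × 14, A = 896 mm², y = 7 mm, Ī = 14 635 mm⁴.
By symmetry the centroid is at mid-height, ȳ = 90 mm.
Transfer each piece to the centroidal x-axis using Ī + A·d² with d = y − 90:
  web: d = 0 mm → contributes +7 776 000 mm⁴
  top flange (beyond web): d = 83 mm → contributes +6 187 179 mm⁴
  bottom flange (beyond web): d = -83 mm → contributes +6 187 179 mm⁴
Total I = 20 150 357 mm⁴.
For the y-axis: x̄ = 23.342 mm.
Repeating about the centroidal y-axis gives I_y = 2 440 561 mm⁴.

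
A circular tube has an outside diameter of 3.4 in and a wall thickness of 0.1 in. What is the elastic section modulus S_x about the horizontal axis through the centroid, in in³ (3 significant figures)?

S_x ≈ 0.831 in³

Treat the section as a set of non-overlapping primitives; coordinates are from the bounding-box lower-left.
Outer circle: ⌀3.4, A = 9.0792 in², y = 1.7 in, Ī = 6.5597 in⁴.
Bore (subtracted): ⌀3.2, A = 8.0425 in², y = 1.7 in, Ī = 5.1472 in⁴.
By symmetry the centroid is at mid-height, ȳ = 1.7 in.
All pieces are centred on the horizontal axis through the centroid, so I = ΣĪ (holes subtracted) = 1.4125 in⁴.
Extreme fibre distance c = 1.7 in; S = I/c = 0.83091 in³.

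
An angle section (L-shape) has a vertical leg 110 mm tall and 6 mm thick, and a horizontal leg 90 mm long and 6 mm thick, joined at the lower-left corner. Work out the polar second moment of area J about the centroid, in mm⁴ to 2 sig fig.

J ≈ 2.3 × 10⁶ mm⁴

Break the section into simple shapes (no overlaps), measuring from the bottom-left corner of the bounding box.
Vertical leg: 6 × 110, A = 660 mm², y = 55 mm, Ī = 665 500 mm⁴.
Horizontal leg (remainder): 84 × 6, A = 504 mm², y = 3 mm, Ī = 1 512 mm⁴.
Centroid: ȳ = ΣA·y / ΣA = 32.48 mm.
Transfer each piece to the centroidal x-axis using Ī + A·d² with d = y − 32.48:
  vertical leg: d = 22.52 mm → contributes +1 000 084 mm⁴
  horizontal leg (remainder): d = -29.48 mm → contributes +439 658 mm⁴
Total I = 1 439 743 mm⁴.
For the y-axis: x̄ = 22.48 mm.
Repeating about the centroidal y-axis gives I_y = 877 023 mm⁴.
Polar second moment: J = I_x + I_y = 2 316 765 mm⁴.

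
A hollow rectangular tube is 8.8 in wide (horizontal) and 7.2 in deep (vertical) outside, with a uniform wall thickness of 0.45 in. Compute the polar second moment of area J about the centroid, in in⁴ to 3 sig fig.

Split into non-overlapping primitives; take the origin at the lower-left of the bounding box.
Outer rectangle: 8.8 × 7.2, A = 63.36 in², y = 3.6 in, Ī = 273.72 in⁴.
Inner void (subtracted): 7.9 × 6.3, A = 49.77 in², y = 3.6 in, Ī = 164.61 in⁴.
By symmetry the centroid is at mid-height, ȳ = 3.6 in.
All pieces are centred on the centroidal x-axis, so I = ΣĪ (holes subtracted) = 109.1 in⁴.
Repeating about the centroidal y-axis gives I_y = 150.04 in⁴.
Polar second moment: J = I_x + I_y = 259.14 in⁴.

J ≈ 259 in⁴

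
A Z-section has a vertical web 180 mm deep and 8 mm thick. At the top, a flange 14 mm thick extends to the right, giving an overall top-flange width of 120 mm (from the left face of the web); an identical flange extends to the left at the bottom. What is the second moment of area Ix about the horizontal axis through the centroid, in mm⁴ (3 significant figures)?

Treat the section as a set of non-overlapping primitives; coordinates are from the bounding-box lower-left.
Web: 8 × 180, A = 1 440 mm², y = 90 mm, Ī = 3 888 000 mm⁴.
Top flange (beyond web): 112 × 14, A = 1 568 mm², y = 173 mm, Ī = 25 611 mm⁴.
Bottom flange (beyond web): 112 × 14, A = 1 568 mm², y = 7 mm, Ī = 25 611 mm⁴.
Centroid: ȳ = ΣA·y / ΣA = 90 mm.
Transfer each piece to the horizontal axis through the centroid using Ī + A·d² with d = y − 90:
  web: d = 0 mm → contributes +3 888 000 mm⁴
  top flange (beyond web): d = 83 mm → contributes +10 827 563 mm⁴
  bottom flange (beyond web): d = -83 mm → contributes +10 827 563 mm⁴
Total I = 25 543 125 mm⁴.

Ix ≈ 2.55 × 10⁷ mm⁴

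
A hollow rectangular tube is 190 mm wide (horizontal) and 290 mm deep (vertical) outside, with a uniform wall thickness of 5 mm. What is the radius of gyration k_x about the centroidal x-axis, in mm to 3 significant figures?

k_x ≈ 110 mm

Split into non-overlapping primitives; take the origin at the lower-left of the bounding box.
Outer rectangle: 190 × 290, A = 55 100 mm², y = 145 mm, Ī = 386 159 167 mm⁴.
Inner void (subtracted): 180 × 280, A = 50 400 mm², y = 145 mm, Ī = 329 280 000 mm⁴.
By symmetry the centroid is at mid-height, ȳ = 145 mm.
All pieces are centred on the centroidal x-axis, so I = ΣĪ (holes subtracted) = 56 879 167 mm⁴.
Radius of gyration: k = √(I/A) = √(56 879 167 / 4 700) = 110.01 mm.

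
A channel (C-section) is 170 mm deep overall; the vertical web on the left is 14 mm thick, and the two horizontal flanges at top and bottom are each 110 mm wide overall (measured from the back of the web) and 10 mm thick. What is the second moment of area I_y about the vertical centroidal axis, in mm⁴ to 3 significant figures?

I_y ≈ 4.73 × 10⁶ mm⁴

Split into non-overlapping primitives; take the origin at the lower-left of the bounding box.
Web: 14 × 170, A = 2 380 mm², x = 7 mm, Ī = 38 873 mm⁴.
Top flange (beyond web): 96 × 10, A = 960 mm², x = 62 mm, Ī = 737 280 mm⁴.
Bottom flange (beyond web): 96 × 10, A = 960 mm², x = 62 mm, Ī = 737 280 mm⁴.
Centroid: x̄ = ΣA·x / ΣA = 31.558 mm.
Transfer each piece to the vertical centroidal axis using Ī + A·d² with d = x − 31.558:
  web: d = -24.558 mm → contributes +1 474 257 mm⁴
  top flange (beyond web): d = 30.442 mm → contributes +1 626 919 mm⁴
  bottom flange (beyond web): d = 30.442 mm → contributes +1 626 919 mm⁴
Total I = 4 728 094 mm⁴.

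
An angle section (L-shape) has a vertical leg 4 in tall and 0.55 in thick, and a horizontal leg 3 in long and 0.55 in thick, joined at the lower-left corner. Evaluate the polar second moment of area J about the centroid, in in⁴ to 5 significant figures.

J ≈ 8.0636 in⁴

Treat the section as a set of non-overlapping primitives; coordinates are from the bounding-box lower-left.
Vertical leg: 0.55 × 4, A = 2.2 in², y = 2 in, Ī = 2.933333 in⁴.
Horizontal leg (remainder): 2.45 × 0.55, A = 1.3475 in², y = 0.275 in, Ī = 0.03396823 in⁴.
Centroid: ȳ = ΣA·y / ΣA = 1.344767 in.
Transfer each piece to the centroidal x-axis using Ī + A·d² with d = y − 1.344767:
  vertical leg: d = 0.6552326 in → contributes +3.877859 in⁴
  horizontal leg (remainder): d = -1.069767 in → contributes +1.57605 in⁴
Total I = 5.453909 in⁴.
For the y-axis: x̄ = 0.8447674 in.
Repeating about the centroidal y-axis gives I_y = 2.609722 in⁴.
Polar second moment: J = I_x + I_y = 8.063631 in⁴.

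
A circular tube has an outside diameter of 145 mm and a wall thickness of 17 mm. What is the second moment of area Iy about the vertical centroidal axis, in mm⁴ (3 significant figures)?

Split into non-overlapping primitives; take the origin at the lower-left of the bounding box.
Outer circle: ⌀145, A = 16 513 mm², x = 72.5 mm, Ī = 21 699 109 mm⁴.
Bore (subtracted): ⌀111, A = 9676.9 mm², x = 72.5 mm, Ī = 7 451 811 mm⁴.
By symmetry the centroid is at mid-width, x̄ = 72.5 mm.
All pieces are centred on the vertical centroidal axis, so I = ΣĪ (holes subtracted) = 14 247 299 mm⁴.

Iy ≈ 1.42 × 10⁷ mm⁴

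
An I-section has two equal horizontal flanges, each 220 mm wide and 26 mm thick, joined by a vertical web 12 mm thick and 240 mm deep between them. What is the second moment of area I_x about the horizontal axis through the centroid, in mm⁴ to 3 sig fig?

I_x ≈ 2.17 × 10⁸ mm⁴

Decompose the section into non-overlapping parts with the origin at the bottom-left of its bounding rectangle.
Bottom flange: 220 × 26, A = 5 720 mm², y = 13 mm, Ī = 322 227 mm⁴.
Web: 12 × 240, A = 2 880 mm², y = 146 mm, Ī = 13 824 000 mm⁴.
Top flange: 220 × 26, A = 5 720 mm², y = 279 mm, Ī = 322 227 mm⁴.
By symmetry the centroid is at mid-height, ȳ = 146 mm.
Transfer each piece to the horizontal axis through the centroid using Ī + A·d² with d = y − 146:
  bottom flange: d = -133 mm → contributes +101 503 307 mm⁴
  web: d = 0 mm → contributes +13 824 000 mm⁴
  top flange: d = 133 mm → contributes +101 503 307 mm⁴
Total I = 216 830 613 mm⁴.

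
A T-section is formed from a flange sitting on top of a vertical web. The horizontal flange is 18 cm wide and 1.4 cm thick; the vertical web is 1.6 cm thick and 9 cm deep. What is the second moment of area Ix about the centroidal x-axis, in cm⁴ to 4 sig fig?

Ix ≈ 349.1 cm⁴

Treat the section as a set of non-overlapping primitives; coordinates are from the bounding-box lower-left.
Flange: 18 × 1.4, A = 25.2 cm², y = 9.7 cm, Ī = 4.116 cm⁴.
Web: 1.6 × 9, A = 14.4 cm², y = 4.5 cm, Ī = 97.2 cm⁴.
Centroid: ȳ = ΣA·y / ΣA = 7.80909 cm.
Transfer each piece to the centroidal x-axis using Ī + A·d² with d = y − 7.80909:
  flange: d = 1.89091 cm → contributes +94.2195 cm⁴
  web: d = -3.30909 cm → contributes +254.881 cm⁴
Total I = 349.101 cm⁴.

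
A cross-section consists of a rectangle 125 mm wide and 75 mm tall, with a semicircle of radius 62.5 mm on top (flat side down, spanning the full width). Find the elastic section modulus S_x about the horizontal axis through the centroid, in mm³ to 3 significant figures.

Break the section into simple shapes (no overlaps), measuring from the bottom-left corner of the bounding box.
Rectangular body: 125 × 75, A = 9 375 mm², y = 37.5 mm, Ī = 4 394 531 mm⁴.
Semicircular cap: semicircle r = 62.5, A = 6135.9 mm², y = 101.53 mm, Ī = 1 674 758 mm⁴.
Centroid: ȳ = ΣA·y / ΣA = 62.828 mm.
Transfer each piece to the horizontal axis through the centroid using Ī + A·d² with d = y − 62.828:
  rectangular body: d = -25.328 mm → contributes +10 408 569 mm⁴
  semicircular cap: d = 38.698 mm → contributes +10 863 531 mm⁴
Total I = 21 272 100 mm⁴.
Extreme fibre distance c = 74.672 mm; S = I/c = 284 873 mm³.

S_x ≈ 2.85 × 10⁵ mm³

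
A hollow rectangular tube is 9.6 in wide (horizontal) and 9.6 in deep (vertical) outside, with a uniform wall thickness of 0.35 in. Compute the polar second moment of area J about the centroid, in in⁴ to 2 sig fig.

J ≈ 370 in⁴

Treat the section as a set of non-overlapping primitives; coordinates are from the bounding-box lower-left.
Outer rectangle: 9.6 × 9.6, A = 92.16 in², y = 4.8 in, Ī = 707.8 in⁴.
Inner void (subtracted): 8.9 × 8.9, A = 79.21 in², y = 4.8 in, Ī = 522.9 in⁴.
By symmetry the centroid is at mid-height, ȳ = 4.8 in.
All pieces are centred on the centroidal x-axis, so I = ΣĪ (holes subtracted) = 184.9 in⁴.
Repeating about the centroidal y-axis gives I_y = 184.9 in⁴.
Polar second moment: J = I_x + I_y = 369.9 in⁴.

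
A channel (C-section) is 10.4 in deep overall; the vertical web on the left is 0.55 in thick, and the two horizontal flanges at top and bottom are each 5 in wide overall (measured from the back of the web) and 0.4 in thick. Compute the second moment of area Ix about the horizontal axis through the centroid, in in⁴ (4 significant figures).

Ix ≈ 140.6 in⁴

Treat the section as a set of non-overlapping primitives; coordinates are from the bounding-box lower-left.
Web: 0.55 × 10.4, A = 5.72 in², y = 5.2 in, Ī = 51.5563 in⁴.
Top flange (beyond web): 4.45 × 0.4, A = 1.78 in², y = 10.2 in, Ī = 0.0237333 in⁴.
Bottom flange (beyond web): 4.45 × 0.4, A = 1.78 in², y = 0.2 in, Ī = 0.0237333 in⁴.
By symmetry the centroid is at mid-height, ȳ = 5.2 in.
Transfer each piece to the horizontal axis through the centroid using Ī + A·d² with d = y − 5.2:
  web: d = 0 in → contributes +51.5563 in⁴
  top flange (beyond web): d = 5 in → contributes +44.5237 in⁴
  bottom flange (beyond web): d = -5 in → contributes +44.5237 in⁴
Total I = 140.604 in⁴.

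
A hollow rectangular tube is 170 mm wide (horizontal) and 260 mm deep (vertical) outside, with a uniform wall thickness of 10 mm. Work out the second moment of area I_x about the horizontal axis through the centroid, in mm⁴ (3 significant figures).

I_x ≈ 7.62 × 10⁷ mm⁴

Decompose the section into non-overlapping parts with the origin at the bottom-left of its bounding rectangle.
Outer rectangle: 170 × 260, A = 44 200 mm², y = 130 mm, Ī = 248 993 333 mm⁴.
Inner void (subtracted): 150 × 240, A = 36 000 mm², y = 130 mm, Ī = 172 800 000 mm⁴.
By symmetry the centroid is at mid-height, ȳ = 130 mm.
All pieces are centred on the horizontal axis through the centroid, so I = ΣĪ (holes subtracted) = 76 193 333 mm⁴.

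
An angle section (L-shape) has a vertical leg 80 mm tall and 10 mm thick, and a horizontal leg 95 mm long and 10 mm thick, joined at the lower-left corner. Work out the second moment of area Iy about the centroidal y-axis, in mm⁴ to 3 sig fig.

Iy ≈ 1.45 × 10⁶ mm⁴

Decompose the section into non-overlapping parts with the origin at the bottom-left of its bounding rectangle.
Vertical leg: 10 × 80, A = 800 mm², x = 5 mm, Ī = 6666.7 mm⁴.
Horizontal leg (remainder): 85 × 10, A = 850 mm², x = 52.5 mm, Ī = 511 771 mm⁴.
Centroid: x̄ = ΣA·x / ΣA = 29.47 mm.
Transfer each piece to the centroidal y-axis using Ī + A·d² with d = x − 29.47:
  vertical leg: d = -24.47 mm → contributes +485 680 mm⁴
  horizontal leg (remainder): d = 23.03 mm → contributes +962 606 mm⁴
Total I = 1 448 286 mm⁴.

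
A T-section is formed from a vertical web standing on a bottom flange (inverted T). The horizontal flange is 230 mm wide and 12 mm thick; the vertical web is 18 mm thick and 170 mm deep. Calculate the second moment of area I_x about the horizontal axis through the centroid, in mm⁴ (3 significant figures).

Treat the section as a set of non-overlapping primitives; coordinates are from the bounding-box lower-left.
Flange: 230 × 12, A = 2 760 mm², y = 6 mm, Ī = 33 120 mm⁴.
Web: 18 × 170, A = 3 060 mm², y = 97 mm, Ī = 7 369 500 mm⁴.
Centroid: ȳ = ΣA·y / ΣA = 53.845 mm.
Transfer each piece to the horizontal axis through the centroid using Ī + A·d² with d = y − 53.845:
  flange: d = -47.845 mm → contributes +6 351 253 mm⁴
  web: d = 43.155 mm → contributes +13 068 208 mm⁴
Total I = 19 419 461 mm⁴.

I_x ≈ 1.94 × 10⁷ mm⁴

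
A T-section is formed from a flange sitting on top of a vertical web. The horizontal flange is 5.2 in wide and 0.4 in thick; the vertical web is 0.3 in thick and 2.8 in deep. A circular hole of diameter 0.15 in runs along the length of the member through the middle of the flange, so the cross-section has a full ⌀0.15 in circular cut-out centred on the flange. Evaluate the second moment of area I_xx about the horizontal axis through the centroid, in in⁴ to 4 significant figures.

Decompose the section into non-overlapping parts with the origin at the bottom-left of its bounding rectangle.
Flange: 5.2 × 0.4, A = 2.08 in², y = 3 in, Ī = 0.0277333 in⁴.
Web: 0.3 × 2.8, A = 0.84 in², y = 1.4 in, Ī = 0.5488 in⁴.
Hole (subtracted): ⌀0.15, A = 0.0176715 in², y = 3 in, Ī = 0.0000248505 in⁴.
Centroid: ȳ = ΣA·y / ΣA = 2.53692 in.
Transfer each piece to the horizontal axis through the centroid using Ī + A·d² with d = y − 2.53692:
  flange: d = 0.463076 in → contributes +0.473768 in⁴
  web: d = -1.13692 in → contributes +1.63458 in⁴
  hole: d = 0.463076 in → contributes −0.00381431 in⁴
Total I = 2.10453 in⁴.

I_xx ≈ 2.105 in⁴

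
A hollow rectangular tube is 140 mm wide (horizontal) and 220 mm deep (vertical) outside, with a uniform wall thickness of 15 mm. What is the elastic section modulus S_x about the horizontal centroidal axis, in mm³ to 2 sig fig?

Break the section into simple shapes (no overlaps), measuring from the bottom-left corner of the bounding box.
Outer rectangle: 140 × 220, A = 30 800 mm², y = 110 mm, Ī = 124 226 667 mm⁴.
Inner void (subtracted): 110 × 190, A = 20 900 mm², y = 110 mm, Ī = 62 874 167 mm⁴.
By symmetry the centroid is at mid-height, ȳ = 110 mm.
All pieces are centred on the horizontal centroidal axis, so I = ΣĪ (holes subtracted) = 61 352 500 mm⁴.
Extreme fibre distance c = 110 mm; S = I/c = 557 750 mm³.

S_x ≈ 5.6 × 10⁵ mm³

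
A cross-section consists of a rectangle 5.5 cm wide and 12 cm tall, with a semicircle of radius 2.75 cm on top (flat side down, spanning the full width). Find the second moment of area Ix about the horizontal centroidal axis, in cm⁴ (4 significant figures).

Ix ≈ 1315 cm⁴

Break the section into simple shapes (no overlaps), measuring from the bottom-left corner of the bounding box.
Rectangular body: 5.5 × 12, A = 66 cm², y = 6 cm, Ī = 792 cm⁴.
Semicircular cap: semicircle r = 2.75, A = 11.8791 cm², y = 13.1671 cm, Ī = 6.27715 cm⁴.
Centroid: ȳ = ΣA·y / ΣA = 7.09323 cm.
Transfer each piece to the horizontal centroidal axis using Ī + A·d² with d = y − 7.09323:
  rectangular body: d = -1.09323 cm → contributes +870.879 cm⁴
  semicircular cap: d = 6.07391 cm → contributes +444.527 cm⁴
Total I = 1315.41 cm⁴.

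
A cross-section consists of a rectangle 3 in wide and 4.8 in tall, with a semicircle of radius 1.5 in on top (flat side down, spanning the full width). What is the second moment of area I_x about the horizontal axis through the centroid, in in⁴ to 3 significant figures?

I_x ≈ 54.4 in⁴

Decompose the section into non-overlapping parts with the origin at the bottom-left of its bounding rectangle.
Rectangular body: 3 × 4.8, A = 14.4 in², y = 2.4 in, Ī = 27.648 in⁴.
Semicircular cap: semicircle r = 1.5, A = 3.5343 in², y = 5.4366 in, Ī = 0.55564 in⁴.
Centroid: ȳ = ΣA·y / ΣA = 2.9984 in.
Transfer each piece to the horizontal axis through the centroid using Ī + A·d² with d = y − 2.9984:
  rectangular body: d = -0.59842 in → contributes +32.805 in⁴
  semicircular cap: d = 2.4382 in → contributes +21.566 in⁴
Total I = 54.371 in⁴.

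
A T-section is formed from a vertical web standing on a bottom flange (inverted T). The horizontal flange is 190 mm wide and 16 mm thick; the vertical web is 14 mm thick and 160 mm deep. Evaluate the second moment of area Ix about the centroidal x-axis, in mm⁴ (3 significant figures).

Ix ≈ 1.48 × 10⁷ mm⁴

Split into non-overlapping primitives; take the origin at the lower-left of the bounding box.
Flange: 190 × 16, A = 3 040 mm², y = 8 mm, Ī = 64 853 mm⁴.
Web: 14 × 160, A = 2 240 mm², y = 96 mm, Ī = 4 778 667 mm⁴.
Centroid: ȳ = ΣA·y / ΣA = 45.333 mm.
Transfer each piece to the centroidal x-axis using Ī + A·d² with d = y − 45.333:
  flange: d = -37.333 mm → contributes +4 301 938 mm⁴
  web: d = 50.667 mm → contributes +10 528 996 mm⁴
Total I = 14 830 933 mm⁴.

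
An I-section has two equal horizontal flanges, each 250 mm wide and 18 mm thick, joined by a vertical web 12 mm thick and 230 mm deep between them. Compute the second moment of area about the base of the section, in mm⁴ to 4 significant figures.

I_base ≈ 3.588 × 10⁸ mm⁴

Split into non-overlapping primitives; take the origin at the lower-left of the bounding box.
Bottom flange: 250 × 18, A = 4 500 mm², y = 9 mm, Ī = 121 500 mm⁴.
Web: 12 × 230, A = 2 760 mm², y = 133 mm, Ī = 12 167 000 mm⁴.
Top flange: 250 × 18, A = 4 500 mm², y = 257 mm, Ī = 121 500 mm⁴.
Transfer each piece to the base of the section using Ī + A·d² with d = y − 0:
  bottom flange: d = 9 mm → contributes +486 000 mm⁴
  web: d = 133 mm → contributes +60 988 640 mm⁴
  top flange: d = 257 mm → contributes +297 342 000 mm⁴
Total I = 358 816 640 mm⁴.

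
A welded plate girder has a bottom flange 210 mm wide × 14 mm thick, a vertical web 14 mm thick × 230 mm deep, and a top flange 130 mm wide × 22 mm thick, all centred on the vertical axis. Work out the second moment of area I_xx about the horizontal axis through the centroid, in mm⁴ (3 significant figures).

Split into non-overlapping primitives; take the origin at the lower-left of the bounding box.
Bottom plate: 210 × 14, A = 2 940 mm², y = 7 mm, Ī = 48 020 mm⁴.
Web plate: 14 × 230, A = 3 220 mm², y = 129 mm, Ī = 14 194 833 mm⁴.
Top plate: 130 × 22, A = 2 860 mm², y = 255 mm, Ī = 115 353 mm⁴.
Centroid: ȳ = ΣA·y / ΣA = 129.19 mm.
Transfer each piece to the horizontal axis through the centroid using Ī + A·d² with d = y − 129.19:
  bottom plate: d = -122.19 mm → contributes +43 940 692 mm⁴
  web plate: d = -0.18625 mm → contributes +14 194 945 mm⁴
  top plate: d = 125.81 mm → contributes +45 386 576 mm⁴
Total I = 103 522 214 mm⁴.

I_xx ≈ 1.04 × 10⁸ mm⁴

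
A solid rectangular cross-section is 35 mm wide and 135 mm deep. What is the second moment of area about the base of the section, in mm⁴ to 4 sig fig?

The section: 35 × 135, A = 4 725 mm², y = 67.5 mm, Ī = 7 176 094 mm⁴.
Transfer it to a horizontal axis along the bottom face using Ī + A·d² with d = y − 0:
  the section: d = 67.5 mm → contributes +28 704 375 mm⁴
Total I = 28 704 375 mm⁴.

I_base ≈ 2.870 × 10⁷ mm⁴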